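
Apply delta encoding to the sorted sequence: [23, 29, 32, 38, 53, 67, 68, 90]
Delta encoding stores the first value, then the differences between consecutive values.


First value: 23
Deltas:
  29 - 23 = 6
  32 - 29 = 3
  38 - 32 = 6
  53 - 38 = 15
  67 - 53 = 14
  68 - 67 = 1
  90 - 68 = 22


Delta encoded: [23, 6, 3, 6, 15, 14, 1, 22]


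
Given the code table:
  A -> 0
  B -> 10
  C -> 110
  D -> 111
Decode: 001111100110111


Decoding:
0 -> A
0 -> A
111 -> D
110 -> C
0 -> A
110 -> C
111 -> D


Result: AADCACD


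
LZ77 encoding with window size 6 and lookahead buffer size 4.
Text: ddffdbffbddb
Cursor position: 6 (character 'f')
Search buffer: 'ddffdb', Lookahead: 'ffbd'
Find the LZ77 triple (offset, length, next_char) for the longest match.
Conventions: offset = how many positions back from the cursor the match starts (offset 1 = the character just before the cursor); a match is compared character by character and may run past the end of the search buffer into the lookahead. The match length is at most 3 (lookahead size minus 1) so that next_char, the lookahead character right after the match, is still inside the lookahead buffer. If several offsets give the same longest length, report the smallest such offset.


Try each offset into the search buffer:
  offset=1 (pos 5, char 'b'): match length 0
  offset=2 (pos 4, char 'd'): match length 0
  offset=3 (pos 3, char 'f'): match length 1
  offset=4 (pos 2, char 'f'): match length 2
  offset=5 (pos 1, char 'd'): match length 0
  offset=6 (pos 0, char 'd'): match length 0
Longest match has length 2 at offset 4.
next_char = character at position 6 + 2 = 8 -> 'b'

Best match: offset=4, length=2 (matching 'ff' starting at position 2)
LZ77 triple: (4, 2, 'b')


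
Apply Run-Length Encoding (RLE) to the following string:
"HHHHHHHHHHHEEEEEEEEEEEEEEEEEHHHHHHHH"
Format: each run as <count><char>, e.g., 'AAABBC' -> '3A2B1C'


Scanning runs left to right:
  i=0: run of 'H' x 11 -> '11H'
  i=11: run of 'E' x 17 -> '17E'
  i=28: run of 'H' x 8 -> '8H'

RLE = 11H17E8H


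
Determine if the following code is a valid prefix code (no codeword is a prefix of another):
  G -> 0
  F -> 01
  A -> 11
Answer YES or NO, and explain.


Checking each pair (does one codeword prefix another?):
  G='0' vs F='01': prefix -- VIOLATION

NO -- this is NOT a valid prefix code. G (0) is a prefix of F (01).


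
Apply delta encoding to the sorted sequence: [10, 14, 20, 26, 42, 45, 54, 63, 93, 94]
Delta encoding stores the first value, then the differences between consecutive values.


First value: 10
Deltas:
  14 - 10 = 4
  20 - 14 = 6
  26 - 20 = 6
  42 - 26 = 16
  45 - 42 = 3
  54 - 45 = 9
  63 - 54 = 9
  93 - 63 = 30
  94 - 93 = 1


Delta encoded: [10, 4, 6, 6, 16, 3, 9, 9, 30, 1]


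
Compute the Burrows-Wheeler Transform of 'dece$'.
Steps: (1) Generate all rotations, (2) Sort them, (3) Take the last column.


Rotations (sorted):
  0: $dece -> last char: e
  1: ce$de -> last char: e
  2: dece$ -> last char: $
  3: e$dec -> last char: c
  4: ece$d -> last char: d


BWT = ee$cd


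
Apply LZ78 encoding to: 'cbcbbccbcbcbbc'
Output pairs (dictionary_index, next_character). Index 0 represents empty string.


LZ78 encoding steps:
Dictionary: {0: ''}
Step 1: w='' (idx 0), next='c' -> output (0, 'c'), add 'c' as idx 1
Step 2: w='' (idx 0), next='b' -> output (0, 'b'), add 'b' as idx 2
Step 3: w='c' (idx 1), next='b' -> output (1, 'b'), add 'cb' as idx 3
Step 4: w='b' (idx 2), next='c' -> output (2, 'c'), add 'bc' as idx 4
Step 5: w='cb' (idx 3), next='c' -> output (3, 'c'), add 'cbc' as idx 5
Step 6: w='bc' (idx 4), next='b' -> output (4, 'b'), add 'bcb' as idx 6
Step 7: w='bc' (idx 4), end of input -> output (4, '')


Encoded: [(0, 'c'), (0, 'b'), (1, 'b'), (2, 'c'), (3, 'c'), (4, 'b'), (4, '')]


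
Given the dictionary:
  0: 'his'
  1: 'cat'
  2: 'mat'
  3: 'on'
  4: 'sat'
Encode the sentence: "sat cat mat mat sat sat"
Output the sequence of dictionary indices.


Look up each word in the dictionary:
  'sat' -> 4
  'cat' -> 1
  'mat' -> 2
  'mat' -> 2
  'sat' -> 4
  'sat' -> 4

Encoded: [4, 1, 2, 2, 4, 4]


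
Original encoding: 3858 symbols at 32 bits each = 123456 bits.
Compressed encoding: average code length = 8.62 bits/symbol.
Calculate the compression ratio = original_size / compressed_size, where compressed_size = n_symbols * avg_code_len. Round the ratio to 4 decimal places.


original_size = n_symbols * orig_bits = 3858 * 32 = 123456 bits
compressed_size = n_symbols * avg_code_len = 3858 * 8.62 = 33255.96 bits
ratio = original_size / compressed_size = 123456 / 33255.96 = 3.7123

Compression ratio = 3.7123


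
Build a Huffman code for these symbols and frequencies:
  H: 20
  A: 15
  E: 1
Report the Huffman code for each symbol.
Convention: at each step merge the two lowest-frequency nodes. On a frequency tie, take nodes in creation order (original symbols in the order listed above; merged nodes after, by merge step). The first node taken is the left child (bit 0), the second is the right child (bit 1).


Huffman tree construction:
Step 1: Merge E(1) + A(15) = 16
Step 2: Merge (E+A)(16) + H(20) = 36
Read each symbol's code off the tree from the root (left child = 0, right child = 1).

Codes:
  H: 1 (length 1)
  A: 01 (length 2)
  E: 00 (length 2)
Average code length: 52/36 = 1.4444 bits/symbol


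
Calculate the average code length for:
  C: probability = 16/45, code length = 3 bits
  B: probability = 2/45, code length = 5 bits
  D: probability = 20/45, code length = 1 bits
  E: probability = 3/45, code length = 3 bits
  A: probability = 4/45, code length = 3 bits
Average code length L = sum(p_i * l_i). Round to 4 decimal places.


Weighted contributions p_i * l_i:
  C: (16/45) * 3 = 48/45
  B: (2/45) * 5 = 10/45
  D: (20/45) * 1 = 20/45
  E: (3/45) * 3 = 9/45
  A: (4/45) * 3 = 12/45
Sum = (48 + 10 + 20 + 9 + 12)/45 = 99/45

L = 99/45 = 2.2000 bits/symbol


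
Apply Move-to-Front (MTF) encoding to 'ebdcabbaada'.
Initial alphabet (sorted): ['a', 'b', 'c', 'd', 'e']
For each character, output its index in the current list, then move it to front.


MTF encoding:
'e': index 4 in ['a', 'b', 'c', 'd', 'e'] -> ['e', 'a', 'b', 'c', 'd']
'b': index 2 in ['e', 'a', 'b', 'c', 'd'] -> ['b', 'e', 'a', 'c', 'd']
'd': index 4 in ['b', 'e', 'a', 'c', 'd'] -> ['d', 'b', 'e', 'a', 'c']
'c': index 4 in ['d', 'b', 'e', 'a', 'c'] -> ['c', 'd', 'b', 'e', 'a']
'a': index 4 in ['c', 'd', 'b', 'e', 'a'] -> ['a', 'c', 'd', 'b', 'e']
'b': index 3 in ['a', 'c', 'd', 'b', 'e'] -> ['b', 'a', 'c', 'd', 'e']
'b': index 0 in ['b', 'a', 'c', 'd', 'e'] -> ['b', 'a', 'c', 'd', 'e']
'a': index 1 in ['b', 'a', 'c', 'd', 'e'] -> ['a', 'b', 'c', 'd', 'e']
'a': index 0 in ['a', 'b', 'c', 'd', 'e'] -> ['a', 'b', 'c', 'd', 'e']
'd': index 3 in ['a', 'b', 'c', 'd', 'e'] -> ['d', 'a', 'b', 'c', 'e']
'a': index 1 in ['d', 'a', 'b', 'c', 'e'] -> ['a', 'd', 'b', 'c', 'e']


Output: [4, 2, 4, 4, 4, 3, 0, 1, 0, 3, 1]


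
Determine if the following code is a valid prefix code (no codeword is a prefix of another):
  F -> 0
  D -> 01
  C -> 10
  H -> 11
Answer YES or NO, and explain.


Checking each pair (does one codeword prefix another?):
  F='0' vs D='01': prefix -- VIOLATION

NO -- this is NOT a valid prefix code. F (0) is a prefix of D (01).


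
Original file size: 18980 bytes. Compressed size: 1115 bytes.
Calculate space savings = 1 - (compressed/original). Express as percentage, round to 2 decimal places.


ratio = compressed/original = 1115/18980 = 0.058746
savings = 1 - ratio = 1 - 0.058746 = 0.941254
as a percentage: 0.941254 * 100 = 94.13%

Space savings = 1 - 1115/18980 = 94.13%


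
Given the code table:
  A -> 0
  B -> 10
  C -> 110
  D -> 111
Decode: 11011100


Decoding:
110 -> C
111 -> D
0 -> A
0 -> A


Result: CDAA


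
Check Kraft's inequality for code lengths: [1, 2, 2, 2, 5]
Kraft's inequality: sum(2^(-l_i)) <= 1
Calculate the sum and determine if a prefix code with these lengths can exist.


Sum = 2^(-1) + 2^(-2) + 2^(-2) + 2^(-2) + 2^(-5)
    = 0.5 + 0.25 + 0.25 + 0.25 + 0.03125
    = 41/32 = 1.28125
Since 1.28125 > 1, Kraft's inequality is NOT satisfied.
A prefix code with these lengths CANNOT exist.

Kraft sum = 1.28125. Not satisfied.


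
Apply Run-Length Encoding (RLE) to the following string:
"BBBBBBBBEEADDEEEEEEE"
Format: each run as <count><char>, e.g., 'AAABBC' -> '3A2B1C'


Scanning runs left to right:
  i=0: run of 'B' x 8 -> '8B'
  i=8: run of 'E' x 2 -> '2E'
  i=10: run of 'A' x 1 -> '1A'
  i=11: run of 'D' x 2 -> '2D'
  i=13: run of 'E' x 7 -> '7E'

RLE = 8B2E1A2D7E


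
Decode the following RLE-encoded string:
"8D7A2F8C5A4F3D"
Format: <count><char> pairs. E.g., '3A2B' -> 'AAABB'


Expanding each <count><char> pair:
  8D -> 'DDDDDDDD'
  7A -> 'AAAAAAA'
  2F -> 'FF'
  8C -> 'CCCCCCCC'
  5A -> 'AAAAA'
  4F -> 'FFFF'
  3D -> 'DDD'

Decoded = DDDDDDDDAAAAAAAFFCCCCCCCCAAAAAFFFFDDD


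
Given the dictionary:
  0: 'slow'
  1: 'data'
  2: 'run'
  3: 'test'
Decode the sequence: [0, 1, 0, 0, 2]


Look up each index in the dictionary:
  0 -> 'slow'
  1 -> 'data'
  0 -> 'slow'
  0 -> 'slow'
  2 -> 'run'

Decoded: "slow data slow slow run"


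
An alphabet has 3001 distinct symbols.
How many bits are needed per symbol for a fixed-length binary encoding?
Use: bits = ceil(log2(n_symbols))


log2(3001) = 11.5512
Bracket: 2^11 = 2048 < 3001 <= 2^12 = 4096
So ceil(log2(3001)) = 12

bits = ceil(log2(3001)) = ceil(11.5512) = 12 bits


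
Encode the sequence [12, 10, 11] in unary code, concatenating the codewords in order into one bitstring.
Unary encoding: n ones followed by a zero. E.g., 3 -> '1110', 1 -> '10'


Encode each number as n ones followed by a terminating 0:
  12 -> 1111111111110 (13 bits)
  10 -> 11111111110 (11 bits)
  11 -> 111111111110 (12 bits)
Total length = 13 + 11 + 12 = 36 bits.

Unary([12, 10, 11]) = 111111111111011111111110111111111110 (36 bits)


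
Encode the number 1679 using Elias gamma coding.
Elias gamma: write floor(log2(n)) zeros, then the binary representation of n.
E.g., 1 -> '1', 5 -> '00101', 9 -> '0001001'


num_bits = floor(log2(1679)) + 1 = 11
leading_zeros = num_bits - 1 = 10
binary(1679) = 11010001111

Elias gamma(1679) = '0000000000' + '11010001111' = 000000000011010001111 (21 bits)


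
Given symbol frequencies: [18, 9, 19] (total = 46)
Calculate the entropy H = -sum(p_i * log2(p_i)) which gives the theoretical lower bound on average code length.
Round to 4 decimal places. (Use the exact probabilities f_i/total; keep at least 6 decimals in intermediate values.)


Per-symbol terms -p_i * log2(p_i) with p_i = f_i/46:
  p = 18/46 = 0.391304: log2(p) = -1.353637, -p*log2(p) = 0.529684
  p = 9/46 = 0.195652: log2(p) = -2.353637, -p*log2(p) = 0.460494
  p = 19/46 = 0.413043: log2(p) = -1.275634, -p*log2(p) = 0.526892
H = 0.529684 + 0.460494 + 0.526892 = 1.517070

H = 1.5171 bits/symbol


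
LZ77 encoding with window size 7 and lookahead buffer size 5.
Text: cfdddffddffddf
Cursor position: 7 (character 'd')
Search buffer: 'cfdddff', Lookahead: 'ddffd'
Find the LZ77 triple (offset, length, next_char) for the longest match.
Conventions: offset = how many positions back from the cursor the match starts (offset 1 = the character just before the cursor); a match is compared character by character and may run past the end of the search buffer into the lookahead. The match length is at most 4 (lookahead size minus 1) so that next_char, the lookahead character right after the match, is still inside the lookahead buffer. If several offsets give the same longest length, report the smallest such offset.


Try each offset into the search buffer:
  offset=1 (pos 6, char 'f'): match length 0
  offset=2 (pos 5, char 'f'): match length 0
  offset=3 (pos 4, char 'd'): match length 1
  offset=4 (pos 3, char 'd'): match length 4
  offset=5 (pos 2, char 'd'): match length 2
  offset=6 (pos 1, char 'f'): match length 0
  offset=7 (pos 0, char 'c'): match length 0
Longest match has length 4 at offset 4.
next_char = character at position 7 + 4 = 11 -> 'd'

Best match: offset=4, length=4 (matching 'ddff' starting at position 3)
LZ77 triple: (4, 4, 'd')


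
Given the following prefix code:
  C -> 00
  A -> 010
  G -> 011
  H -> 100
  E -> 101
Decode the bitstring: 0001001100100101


Decoding step by step:
Bits 00 -> C
Bits 010 -> A
Bits 011 -> G
Bits 00 -> C
Bits 100 -> H
Bits 101 -> E


Decoded message: CAGCHE


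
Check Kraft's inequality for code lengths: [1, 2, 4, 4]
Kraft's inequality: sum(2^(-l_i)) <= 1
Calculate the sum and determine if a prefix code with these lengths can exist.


Sum = 2^(-1) + 2^(-2) + 2^(-4) + 2^(-4)
    = 0.5 + 0.25 + 0.0625 + 0.0625
    = 14/16 = 0.875
Since 0.875 <= 1, Kraft's inequality IS satisfied.
A prefix code with these lengths CAN exist.

Kraft sum = 0.875. Satisfied.


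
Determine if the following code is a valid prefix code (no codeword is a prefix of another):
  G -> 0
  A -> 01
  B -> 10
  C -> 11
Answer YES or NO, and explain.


Checking each pair (does one codeword prefix another?):
  G='0' vs A='01': prefix -- VIOLATION

NO -- this is NOT a valid prefix code. G (0) is a prefix of A (01).


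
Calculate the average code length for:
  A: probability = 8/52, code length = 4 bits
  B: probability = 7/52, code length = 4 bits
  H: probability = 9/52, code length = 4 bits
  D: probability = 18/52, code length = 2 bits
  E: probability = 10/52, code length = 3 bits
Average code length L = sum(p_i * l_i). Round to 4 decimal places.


Weighted contributions p_i * l_i:
  A: (8/52) * 4 = 32/52
  B: (7/52) * 4 = 28/52
  H: (9/52) * 4 = 36/52
  D: (18/52) * 2 = 36/52
  E: (10/52) * 3 = 30/52
Sum = (32 + 28 + 36 + 36 + 30)/52 = 162/52

L = 162/52 = 3.1154 bits/symbol


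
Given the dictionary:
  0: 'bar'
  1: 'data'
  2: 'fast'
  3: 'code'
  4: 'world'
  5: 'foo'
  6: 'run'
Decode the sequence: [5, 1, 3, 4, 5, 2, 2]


Look up each index in the dictionary:
  5 -> 'foo'
  1 -> 'data'
  3 -> 'code'
  4 -> 'world'
  5 -> 'foo'
  2 -> 'fast'
  2 -> 'fast'

Decoded: "foo data code world foo fast fast"


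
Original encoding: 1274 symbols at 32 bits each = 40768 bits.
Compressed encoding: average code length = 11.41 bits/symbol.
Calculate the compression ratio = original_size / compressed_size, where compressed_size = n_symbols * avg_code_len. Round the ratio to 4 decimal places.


original_size = n_symbols * orig_bits = 1274 * 32 = 40768 bits
compressed_size = n_symbols * avg_code_len = 1274 * 11.41 = 14536.34 bits
ratio = original_size / compressed_size = 40768 / 14536.34 = 2.8046

Compression ratio = 2.8046


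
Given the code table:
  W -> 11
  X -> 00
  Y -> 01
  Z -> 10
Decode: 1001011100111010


Decoding:
10 -> Z
01 -> Y
01 -> Y
11 -> W
00 -> X
11 -> W
10 -> Z
10 -> Z


Result: ZYYWXWZZ


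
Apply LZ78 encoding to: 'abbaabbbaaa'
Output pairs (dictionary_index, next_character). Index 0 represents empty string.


LZ78 encoding steps:
Dictionary: {0: ''}
Step 1: w='' (idx 0), next='a' -> output (0, 'a'), add 'a' as idx 1
Step 2: w='' (idx 0), next='b' -> output (0, 'b'), add 'b' as idx 2
Step 3: w='b' (idx 2), next='a' -> output (2, 'a'), add 'ba' as idx 3
Step 4: w='a' (idx 1), next='b' -> output (1, 'b'), add 'ab' as idx 4
Step 5: w='b' (idx 2), next='b' -> output (2, 'b'), add 'bb' as idx 5
Step 6: w='a' (idx 1), next='a' -> output (1, 'a'), add 'aa' as idx 6
Step 7: w='a' (idx 1), end of input -> output (1, '')


Encoded: [(0, 'a'), (0, 'b'), (2, 'a'), (1, 'b'), (2, 'b'), (1, 'a'), (1, '')]


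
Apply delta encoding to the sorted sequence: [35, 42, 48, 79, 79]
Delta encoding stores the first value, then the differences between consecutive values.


First value: 35
Deltas:
  42 - 35 = 7
  48 - 42 = 6
  79 - 48 = 31
  79 - 79 = 0


Delta encoded: [35, 7, 6, 31, 0]


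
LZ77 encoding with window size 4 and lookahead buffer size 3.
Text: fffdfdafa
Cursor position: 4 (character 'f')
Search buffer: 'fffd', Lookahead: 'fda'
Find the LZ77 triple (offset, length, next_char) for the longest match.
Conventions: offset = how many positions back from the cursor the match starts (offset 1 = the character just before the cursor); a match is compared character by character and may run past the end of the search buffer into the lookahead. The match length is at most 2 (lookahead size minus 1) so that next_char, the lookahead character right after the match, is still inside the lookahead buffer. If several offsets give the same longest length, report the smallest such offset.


Try each offset into the search buffer:
  offset=1 (pos 3, char 'd'): match length 0
  offset=2 (pos 2, char 'f'): match length 2
  offset=3 (pos 1, char 'f'): match length 1
  offset=4 (pos 0, char 'f'): match length 1
Longest match has length 2 at offset 2.
next_char = character at position 4 + 2 = 6 -> 'a'

Best match: offset=2, length=2 (matching 'fd' starting at position 2)
LZ77 triple: (2, 2, 'a')


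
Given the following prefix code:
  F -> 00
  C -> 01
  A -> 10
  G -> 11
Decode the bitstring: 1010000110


Decoding step by step:
Bits 10 -> A
Bits 10 -> A
Bits 00 -> F
Bits 01 -> C
Bits 10 -> A


Decoded message: AAFCA


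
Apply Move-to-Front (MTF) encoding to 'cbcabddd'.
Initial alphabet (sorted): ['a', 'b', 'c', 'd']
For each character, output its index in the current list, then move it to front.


MTF encoding:
'c': index 2 in ['a', 'b', 'c', 'd'] -> ['c', 'a', 'b', 'd']
'b': index 2 in ['c', 'a', 'b', 'd'] -> ['b', 'c', 'a', 'd']
'c': index 1 in ['b', 'c', 'a', 'd'] -> ['c', 'b', 'a', 'd']
'a': index 2 in ['c', 'b', 'a', 'd'] -> ['a', 'c', 'b', 'd']
'b': index 2 in ['a', 'c', 'b', 'd'] -> ['b', 'a', 'c', 'd']
'd': index 3 in ['b', 'a', 'c', 'd'] -> ['d', 'b', 'a', 'c']
'd': index 0 in ['d', 'b', 'a', 'c'] -> ['d', 'b', 'a', 'c']
'd': index 0 in ['d', 'b', 'a', 'c'] -> ['d', 'b', 'a', 'c']


Output: [2, 2, 1, 2, 2, 3, 0, 0]


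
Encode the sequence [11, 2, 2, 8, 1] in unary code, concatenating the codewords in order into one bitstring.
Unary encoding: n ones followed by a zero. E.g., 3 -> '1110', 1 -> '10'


Encode each number as n ones followed by a terminating 0:
  11 -> 111111111110 (12 bits)
  2 -> 110 (3 bits)
  2 -> 110 (3 bits)
  8 -> 111111110 (9 bits)
  1 -> 10 (2 bits)
Total length = 12 + 3 + 3 + 9 + 2 = 29 bits.

Unary([11, 2, 2, 8, 1]) = 11111111111011011011111111010 (29 bits)


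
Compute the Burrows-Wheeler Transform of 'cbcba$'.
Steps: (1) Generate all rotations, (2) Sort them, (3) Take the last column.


Rotations (sorted):
  0: $cbcba -> last char: a
  1: a$cbcb -> last char: b
  2: ba$cbc -> last char: c
  3: bcba$c -> last char: c
  4: cba$cb -> last char: b
  5: cbcba$ -> last char: $


BWT = abccb$


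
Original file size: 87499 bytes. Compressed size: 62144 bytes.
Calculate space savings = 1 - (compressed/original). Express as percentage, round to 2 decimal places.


ratio = compressed/original = 62144/87499 = 0.710225
savings = 1 - ratio = 1 - 0.710225 = 0.289775
as a percentage: 0.289775 * 100 = 28.98%

Space savings = 1 - 62144/87499 = 28.98%


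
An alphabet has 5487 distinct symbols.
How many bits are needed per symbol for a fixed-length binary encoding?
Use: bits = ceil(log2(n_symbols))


log2(5487) = 12.4218
Bracket: 2^12 = 4096 < 5487 <= 2^13 = 8192
So ceil(log2(5487)) = 13

bits = ceil(log2(5487)) = ceil(12.4218) = 13 bits


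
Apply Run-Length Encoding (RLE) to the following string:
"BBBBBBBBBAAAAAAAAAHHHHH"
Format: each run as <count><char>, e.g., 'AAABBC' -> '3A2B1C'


Scanning runs left to right:
  i=0: run of 'B' x 9 -> '9B'
  i=9: run of 'A' x 9 -> '9A'
  i=18: run of 'H' x 5 -> '5H'

RLE = 9B9A5H


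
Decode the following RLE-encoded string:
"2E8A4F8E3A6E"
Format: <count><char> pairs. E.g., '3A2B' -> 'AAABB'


Expanding each <count><char> pair:
  2E -> 'EE'
  8A -> 'AAAAAAAA'
  4F -> 'FFFF'
  8E -> 'EEEEEEEE'
  3A -> 'AAA'
  6E -> 'EEEEEE'

Decoded = EEAAAAAAAAFFFFEEEEEEEEAAAEEEEEE


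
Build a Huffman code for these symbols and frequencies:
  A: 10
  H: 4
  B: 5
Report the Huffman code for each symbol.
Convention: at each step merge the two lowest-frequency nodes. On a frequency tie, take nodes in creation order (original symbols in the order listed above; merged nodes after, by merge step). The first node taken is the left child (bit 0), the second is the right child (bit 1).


Huffman tree construction:
Step 1: Merge H(4) + B(5) = 9
Step 2: Merge (H+B)(9) + A(10) = 19
Read each symbol's code off the tree from the root (left child = 0, right child = 1).

Codes:
  A: 1 (length 1)
  H: 00 (length 2)
  B: 01 (length 2)
Average code length: 28/19 = 1.4737 bits/symbol


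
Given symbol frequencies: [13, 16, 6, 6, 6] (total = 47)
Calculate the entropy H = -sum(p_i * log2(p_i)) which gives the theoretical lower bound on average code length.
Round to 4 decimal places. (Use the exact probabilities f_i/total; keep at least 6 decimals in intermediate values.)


Per-symbol terms -p_i * log2(p_i) with p_i = f_i/47:
  p = 13/47 = 0.276596: log2(p) = -1.854149, -p*log2(p) = 0.512850
  p = 16/47 = 0.340426: log2(p) = -1.554589, -p*log2(p) = 0.529222
  p = 6/47 = 0.127660: log2(p) = -2.969626, -p*log2(p) = 0.379101
  p = 6/47 = 0.127660: log2(p) = -2.969626, -p*log2(p) = 0.379101
  p = 6/47 = 0.127660: log2(p) = -2.969626, -p*log2(p) = 0.379101
H = 0.512850 + 0.529222 + 0.379101 + 0.379101 + 0.379101 = 2.179375

H = 2.1794 bits/symbol


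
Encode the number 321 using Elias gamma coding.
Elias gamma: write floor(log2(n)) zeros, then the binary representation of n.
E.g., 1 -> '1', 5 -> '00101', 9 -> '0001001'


num_bits = floor(log2(321)) + 1 = 9
leading_zeros = num_bits - 1 = 8
binary(321) = 101000001

Elias gamma(321) = '00000000' + '101000001' = 00000000101000001 (17 bits)


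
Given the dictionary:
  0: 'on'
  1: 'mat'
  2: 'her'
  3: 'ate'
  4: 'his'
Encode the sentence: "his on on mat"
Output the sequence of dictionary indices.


Look up each word in the dictionary:
  'his' -> 4
  'on' -> 0
  'on' -> 0
  'mat' -> 1

Encoded: [4, 0, 0, 1]


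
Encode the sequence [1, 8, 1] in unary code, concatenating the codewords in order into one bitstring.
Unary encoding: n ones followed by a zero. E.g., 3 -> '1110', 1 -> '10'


Encode each number as n ones followed by a terminating 0:
  1 -> 10 (2 bits)
  8 -> 111111110 (9 bits)
  1 -> 10 (2 bits)
Total length = 2 + 9 + 2 = 13 bits.

Unary([1, 8, 1]) = 1011111111010 (13 bits)


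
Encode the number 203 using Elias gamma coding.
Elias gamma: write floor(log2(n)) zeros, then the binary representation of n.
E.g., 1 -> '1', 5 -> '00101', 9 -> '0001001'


num_bits = floor(log2(203)) + 1 = 8
leading_zeros = num_bits - 1 = 7
binary(203) = 11001011

Elias gamma(203) = '0000000' + '11001011' = 000000011001011 (15 bits)


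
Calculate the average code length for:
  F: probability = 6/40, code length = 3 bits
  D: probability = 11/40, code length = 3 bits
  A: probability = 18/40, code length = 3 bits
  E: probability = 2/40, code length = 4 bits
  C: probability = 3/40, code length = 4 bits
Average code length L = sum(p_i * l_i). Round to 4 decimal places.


Weighted contributions p_i * l_i:
  F: (6/40) * 3 = 18/40
  D: (11/40) * 3 = 33/40
  A: (18/40) * 3 = 54/40
  E: (2/40) * 4 = 8/40
  C: (3/40) * 4 = 12/40
Sum = (18 + 33 + 54 + 8 + 12)/40 = 125/40

L = 125/40 = 3.1250 bits/symbol


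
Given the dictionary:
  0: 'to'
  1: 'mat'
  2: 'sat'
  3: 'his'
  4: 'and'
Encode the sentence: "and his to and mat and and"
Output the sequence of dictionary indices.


Look up each word in the dictionary:
  'and' -> 4
  'his' -> 3
  'to' -> 0
  'and' -> 4
  'mat' -> 1
  'and' -> 4
  'and' -> 4

Encoded: [4, 3, 0, 4, 1, 4, 4]


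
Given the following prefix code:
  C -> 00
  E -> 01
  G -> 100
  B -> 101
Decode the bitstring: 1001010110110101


Decoding step by step:
Bits 100 -> G
Bits 101 -> B
Bits 01 -> E
Bits 101 -> B
Bits 101 -> B
Bits 01 -> E


Decoded message: GBEBBE


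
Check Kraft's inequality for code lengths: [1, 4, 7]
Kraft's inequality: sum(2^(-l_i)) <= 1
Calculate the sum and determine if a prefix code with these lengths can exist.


Sum = 2^(-1) + 2^(-4) + 2^(-7)
    = 0.5 + 0.0625 + 0.0078125
    = 73/128 = 0.5703125
Since 0.5703125 <= 1, Kraft's inequality IS satisfied.
A prefix code with these lengths CAN exist.

Kraft sum = 0.5703125. Satisfied.


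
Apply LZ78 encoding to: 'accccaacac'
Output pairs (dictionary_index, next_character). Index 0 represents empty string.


LZ78 encoding steps:
Dictionary: {0: ''}
Step 1: w='' (idx 0), next='a' -> output (0, 'a'), add 'a' as idx 1
Step 2: w='' (idx 0), next='c' -> output (0, 'c'), add 'c' as idx 2
Step 3: w='c' (idx 2), next='c' -> output (2, 'c'), add 'cc' as idx 3
Step 4: w='c' (idx 2), next='a' -> output (2, 'a'), add 'ca' as idx 4
Step 5: w='a' (idx 1), next='c' -> output (1, 'c'), add 'ac' as idx 5
Step 6: w='ac' (idx 5), end of input -> output (5, '')


Encoded: [(0, 'a'), (0, 'c'), (2, 'c'), (2, 'a'), (1, 'c'), (5, '')]


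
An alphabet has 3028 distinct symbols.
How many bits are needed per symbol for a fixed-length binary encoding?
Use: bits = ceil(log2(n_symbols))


log2(3028) = 11.5641
Bracket: 2^11 = 2048 < 3028 <= 2^12 = 4096
So ceil(log2(3028)) = 12

bits = ceil(log2(3028)) = ceil(11.5641) = 12 bits


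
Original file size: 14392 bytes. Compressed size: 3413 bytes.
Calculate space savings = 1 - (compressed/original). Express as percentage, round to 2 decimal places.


ratio = compressed/original = 3413/14392 = 0.237146
savings = 1 - ratio = 1 - 0.237146 = 0.762854
as a percentage: 0.762854 * 100 = 76.29%

Space savings = 1 - 3413/14392 = 76.29%


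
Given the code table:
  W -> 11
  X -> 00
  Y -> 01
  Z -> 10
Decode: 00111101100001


Decoding:
00 -> X
11 -> W
11 -> W
01 -> Y
10 -> Z
00 -> X
01 -> Y


Result: XWWYZXY


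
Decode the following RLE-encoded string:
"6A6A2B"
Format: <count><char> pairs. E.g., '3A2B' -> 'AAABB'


Expanding each <count><char> pair:
  6A -> 'AAAAAA'
  6A -> 'AAAAAA'
  2B -> 'BB'

Decoded = AAAAAAAAAAAABB


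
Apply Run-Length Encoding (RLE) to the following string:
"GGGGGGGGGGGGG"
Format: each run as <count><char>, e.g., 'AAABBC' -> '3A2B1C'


Scanning runs left to right:
  i=0: run of 'G' x 13 -> '13G'

RLE = 13G


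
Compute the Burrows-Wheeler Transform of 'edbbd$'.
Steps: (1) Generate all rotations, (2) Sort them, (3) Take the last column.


Rotations (sorted):
  0: $edbbd -> last char: d
  1: bbd$ed -> last char: d
  2: bd$edb -> last char: b
  3: d$edbb -> last char: b
  4: dbbd$e -> last char: e
  5: edbbd$ -> last char: $


BWT = ddbbe$


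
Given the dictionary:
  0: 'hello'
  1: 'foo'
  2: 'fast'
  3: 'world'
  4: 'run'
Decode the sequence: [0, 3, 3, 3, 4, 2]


Look up each index in the dictionary:
  0 -> 'hello'
  3 -> 'world'
  3 -> 'world'
  3 -> 'world'
  4 -> 'run'
  2 -> 'fast'

Decoded: "hello world world world run fast"


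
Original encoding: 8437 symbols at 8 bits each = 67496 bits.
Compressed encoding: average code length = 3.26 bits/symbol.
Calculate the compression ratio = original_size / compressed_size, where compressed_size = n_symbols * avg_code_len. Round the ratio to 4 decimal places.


original_size = n_symbols * orig_bits = 8437 * 8 = 67496 bits
compressed_size = n_symbols * avg_code_len = 8437 * 3.26 = 27504.62 bits
ratio = original_size / compressed_size = 67496 / 27504.62 = 2.454

Compression ratio = 2.454


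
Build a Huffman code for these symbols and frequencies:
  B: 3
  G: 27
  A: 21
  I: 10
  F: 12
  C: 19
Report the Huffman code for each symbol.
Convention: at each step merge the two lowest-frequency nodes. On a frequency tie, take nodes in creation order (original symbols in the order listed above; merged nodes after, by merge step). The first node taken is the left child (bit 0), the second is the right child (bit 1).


Huffman tree construction:
Step 1: Merge B(3) + I(10) = 13
Step 2: Merge F(12) + (B+I)(13) = 25
Step 3: Merge C(19) + A(21) = 40
Step 4: Merge (F+(B+I))(25) + G(27) = 52
Step 5: Merge (C+A)(40) + ((F+(B+I))+G)(52) = 92
Read each symbol's code off the tree from the root (left child = 0, right child = 1).

Codes:
  B: 1010 (length 4)
  G: 11 (length 2)
  A: 01 (length 2)
  I: 1011 (length 4)
  F: 100 (length 3)
  C: 00 (length 2)
Average code length: 222/92 = 2.4130 bits/symbol


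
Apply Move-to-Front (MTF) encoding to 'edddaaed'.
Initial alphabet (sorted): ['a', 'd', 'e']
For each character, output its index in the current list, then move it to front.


MTF encoding:
'e': index 2 in ['a', 'd', 'e'] -> ['e', 'a', 'd']
'd': index 2 in ['e', 'a', 'd'] -> ['d', 'e', 'a']
'd': index 0 in ['d', 'e', 'a'] -> ['d', 'e', 'a']
'd': index 0 in ['d', 'e', 'a'] -> ['d', 'e', 'a']
'a': index 2 in ['d', 'e', 'a'] -> ['a', 'd', 'e']
'a': index 0 in ['a', 'd', 'e'] -> ['a', 'd', 'e']
'e': index 2 in ['a', 'd', 'e'] -> ['e', 'a', 'd']
'd': index 2 in ['e', 'a', 'd'] -> ['d', 'e', 'a']


Output: [2, 2, 0, 0, 2, 0, 2, 2]


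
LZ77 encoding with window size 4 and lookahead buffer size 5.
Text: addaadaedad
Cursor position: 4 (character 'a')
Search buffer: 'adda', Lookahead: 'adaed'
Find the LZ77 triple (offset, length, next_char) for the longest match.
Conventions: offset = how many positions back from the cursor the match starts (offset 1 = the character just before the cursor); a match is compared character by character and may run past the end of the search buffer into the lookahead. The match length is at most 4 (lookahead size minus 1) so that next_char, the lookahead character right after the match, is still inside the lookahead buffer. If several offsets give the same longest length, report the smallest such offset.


Try each offset into the search buffer:
  offset=1 (pos 3, char 'a'): match length 1
  offset=2 (pos 2, char 'd'): match length 0
  offset=3 (pos 1, char 'd'): match length 0
  offset=4 (pos 0, char 'a'): match length 2
Longest match has length 2 at offset 4.
next_char = character at position 4 + 2 = 6 -> 'a'

Best match: offset=4, length=2 (matching 'ad' starting at position 0)
LZ77 triple: (4, 2, 'a')


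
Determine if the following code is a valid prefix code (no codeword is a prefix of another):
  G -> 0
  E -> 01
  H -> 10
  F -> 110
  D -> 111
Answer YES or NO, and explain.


Checking each pair (does one codeword prefix another?):
  G='0' vs E='01': prefix -- VIOLATION

NO -- this is NOT a valid prefix code. G (0) is a prefix of E (01).


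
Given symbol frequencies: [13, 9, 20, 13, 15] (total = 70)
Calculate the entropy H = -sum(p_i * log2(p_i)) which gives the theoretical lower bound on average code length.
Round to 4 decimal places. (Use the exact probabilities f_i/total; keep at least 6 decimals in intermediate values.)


Per-symbol terms -p_i * log2(p_i) with p_i = f_i/70:
  p = 13/70 = 0.185714: log2(p) = -2.428843, -p*log2(p) = 0.451071
  p = 9/70 = 0.128571: log2(p) = -2.959358, -p*log2(p) = 0.380489
  p = 20/70 = 0.285714: log2(p) = -1.807355, -p*log2(p) = 0.516387
  p = 13/70 = 0.185714: log2(p) = -2.428843, -p*log2(p) = 0.451071
  p = 15/70 = 0.214286: log2(p) = -2.222392, -p*log2(p) = 0.476227
H = 0.451071 + 0.380489 + 0.516387 + 0.451071 + 0.476227 = 2.275245

H = 2.2752 bits/symbol


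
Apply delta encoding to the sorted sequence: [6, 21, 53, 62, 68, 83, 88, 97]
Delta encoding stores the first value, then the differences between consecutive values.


First value: 6
Deltas:
  21 - 6 = 15
  53 - 21 = 32
  62 - 53 = 9
  68 - 62 = 6
  83 - 68 = 15
  88 - 83 = 5
  97 - 88 = 9


Delta encoded: [6, 15, 32, 9, 6, 15, 5, 9]


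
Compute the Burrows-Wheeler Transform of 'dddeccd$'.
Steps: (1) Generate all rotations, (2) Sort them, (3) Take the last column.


Rotations (sorted):
  0: $dddeccd -> last char: d
  1: ccd$ddde -> last char: e
  2: cd$dddec -> last char: c
  3: d$dddecc -> last char: c
  4: dddeccd$ -> last char: $
  5: ddeccd$d -> last char: d
  6: deccd$dd -> last char: d
  7: eccd$ddd -> last char: d


BWT = decc$ddd


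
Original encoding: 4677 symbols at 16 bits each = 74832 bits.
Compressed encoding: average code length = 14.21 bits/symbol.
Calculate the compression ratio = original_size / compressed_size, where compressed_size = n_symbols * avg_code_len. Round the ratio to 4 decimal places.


original_size = n_symbols * orig_bits = 4677 * 16 = 74832 bits
compressed_size = n_symbols * avg_code_len = 4677 * 14.21 = 66460.17 bits
ratio = original_size / compressed_size = 74832 / 66460.17 = 1.126

Compression ratio = 1.126


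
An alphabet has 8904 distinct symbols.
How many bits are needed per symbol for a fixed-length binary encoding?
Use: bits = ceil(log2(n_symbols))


log2(8904) = 13.1202
Bracket: 2^13 = 8192 < 8904 <= 2^14 = 16384
So ceil(log2(8904)) = 14

bits = ceil(log2(8904)) = ceil(13.1202) = 14 bits


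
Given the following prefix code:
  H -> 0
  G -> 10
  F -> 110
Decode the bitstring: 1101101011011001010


Decoding step by step:
Bits 110 -> F
Bits 110 -> F
Bits 10 -> G
Bits 110 -> F
Bits 110 -> F
Bits 0 -> H
Bits 10 -> G
Bits 10 -> G


Decoded message: FFGFFHGG


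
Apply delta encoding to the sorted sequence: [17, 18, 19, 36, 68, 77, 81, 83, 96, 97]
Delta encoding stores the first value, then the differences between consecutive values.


First value: 17
Deltas:
  18 - 17 = 1
  19 - 18 = 1
  36 - 19 = 17
  68 - 36 = 32
  77 - 68 = 9
  81 - 77 = 4
  83 - 81 = 2
  96 - 83 = 13
  97 - 96 = 1


Delta encoded: [17, 1, 1, 17, 32, 9, 4, 2, 13, 1]


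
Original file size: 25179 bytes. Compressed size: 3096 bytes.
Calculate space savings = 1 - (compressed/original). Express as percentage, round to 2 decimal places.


ratio = compressed/original = 3096/25179 = 0.12296
savings = 1 - ratio = 1 - 0.12296 = 0.87704
as a percentage: 0.87704 * 100 = 87.7%

Space savings = 1 - 3096/25179 = 87.7%


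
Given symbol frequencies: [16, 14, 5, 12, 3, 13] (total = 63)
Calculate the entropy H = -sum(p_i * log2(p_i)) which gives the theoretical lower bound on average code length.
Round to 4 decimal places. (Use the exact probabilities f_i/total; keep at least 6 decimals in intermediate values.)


Per-symbol terms -p_i * log2(p_i) with p_i = f_i/63:
  p = 16/63 = 0.253968: log2(p) = -1.977280, -p*log2(p) = 0.502166
  p = 14/63 = 0.222222: log2(p) = -2.169925, -p*log2(p) = 0.482206
  p = 5/63 = 0.079365: log2(p) = -3.655352, -p*log2(p) = 0.290107
  p = 12/63 = 0.190476: log2(p) = -2.392317, -p*log2(p) = 0.455680
  p = 3/63 = 0.047619: log2(p) = -4.392317, -p*log2(p) = 0.209158
  p = 13/63 = 0.206349: log2(p) = -2.276840, -p*log2(p) = 0.469824
H = 0.502166 + 0.482206 + 0.290107 + 0.455680 + 0.209158 + 0.469824 = 2.409141

H = 2.4091 bits/symbol


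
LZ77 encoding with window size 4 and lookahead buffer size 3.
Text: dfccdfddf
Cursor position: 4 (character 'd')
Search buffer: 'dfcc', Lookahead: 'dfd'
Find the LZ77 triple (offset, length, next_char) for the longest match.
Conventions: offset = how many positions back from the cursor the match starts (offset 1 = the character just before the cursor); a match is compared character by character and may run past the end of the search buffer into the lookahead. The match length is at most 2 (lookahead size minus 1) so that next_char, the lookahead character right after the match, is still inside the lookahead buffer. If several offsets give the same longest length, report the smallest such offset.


Try each offset into the search buffer:
  offset=1 (pos 3, char 'c'): match length 0
  offset=2 (pos 2, char 'c'): match length 0
  offset=3 (pos 1, char 'f'): match length 0
  offset=4 (pos 0, char 'd'): match length 2
Longest match has length 2 at offset 4.
next_char = character at position 4 + 2 = 6 -> 'd'

Best match: offset=4, length=2 (matching 'df' starting at position 0)
LZ77 triple: (4, 2, 'd')


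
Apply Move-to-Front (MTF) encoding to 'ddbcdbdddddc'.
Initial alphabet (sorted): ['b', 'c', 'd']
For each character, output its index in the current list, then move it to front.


MTF encoding:
'd': index 2 in ['b', 'c', 'd'] -> ['d', 'b', 'c']
'd': index 0 in ['d', 'b', 'c'] -> ['d', 'b', 'c']
'b': index 1 in ['d', 'b', 'c'] -> ['b', 'd', 'c']
'c': index 2 in ['b', 'd', 'c'] -> ['c', 'b', 'd']
'd': index 2 in ['c', 'b', 'd'] -> ['d', 'c', 'b']
'b': index 2 in ['d', 'c', 'b'] -> ['b', 'd', 'c']
'd': index 1 in ['b', 'd', 'c'] -> ['d', 'b', 'c']
'd': index 0 in ['d', 'b', 'c'] -> ['d', 'b', 'c']
'd': index 0 in ['d', 'b', 'c'] -> ['d', 'b', 'c']
'd': index 0 in ['d', 'b', 'c'] -> ['d', 'b', 'c']
'd': index 0 in ['d', 'b', 'c'] -> ['d', 'b', 'c']
'c': index 2 in ['d', 'b', 'c'] -> ['c', 'd', 'b']


Output: [2, 0, 1, 2, 2, 2, 1, 0, 0, 0, 0, 2]


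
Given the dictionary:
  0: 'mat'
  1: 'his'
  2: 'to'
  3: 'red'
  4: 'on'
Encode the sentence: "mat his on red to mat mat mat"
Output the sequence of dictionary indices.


Look up each word in the dictionary:
  'mat' -> 0
  'his' -> 1
  'on' -> 4
  'red' -> 3
  'to' -> 2
  'mat' -> 0
  'mat' -> 0
  'mat' -> 0

Encoded: [0, 1, 4, 3, 2, 0, 0, 0]


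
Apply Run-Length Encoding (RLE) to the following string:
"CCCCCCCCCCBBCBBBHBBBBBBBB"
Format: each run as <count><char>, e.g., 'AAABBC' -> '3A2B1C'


Scanning runs left to right:
  i=0: run of 'C' x 10 -> '10C'
  i=10: run of 'B' x 2 -> '2B'
  i=12: run of 'C' x 1 -> '1C'
  i=13: run of 'B' x 3 -> '3B'
  i=16: run of 'H' x 1 -> '1H'
  i=17: run of 'B' x 8 -> '8B'

RLE = 10C2B1C3B1H8B


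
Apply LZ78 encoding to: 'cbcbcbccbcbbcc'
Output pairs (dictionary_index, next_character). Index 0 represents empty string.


LZ78 encoding steps:
Dictionary: {0: ''}
Step 1: w='' (idx 0), next='c' -> output (0, 'c'), add 'c' as idx 1
Step 2: w='' (idx 0), next='b' -> output (0, 'b'), add 'b' as idx 2
Step 3: w='c' (idx 1), next='b' -> output (1, 'b'), add 'cb' as idx 3
Step 4: w='cb' (idx 3), next='c' -> output (3, 'c'), add 'cbc' as idx 4
Step 5: w='cbc' (idx 4), next='b' -> output (4, 'b'), add 'cbcb' as idx 5
Step 6: w='b' (idx 2), next='c' -> output (2, 'c'), add 'bc' as idx 6
Step 7: w='c' (idx 1), end of input -> output (1, '')


Encoded: [(0, 'c'), (0, 'b'), (1, 'b'), (3, 'c'), (4, 'b'), (2, 'c'), (1, '')]


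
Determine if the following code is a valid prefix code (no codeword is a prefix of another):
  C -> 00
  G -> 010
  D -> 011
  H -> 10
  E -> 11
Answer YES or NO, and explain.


Checking each pair (does one codeword prefix another?):
  C='00' vs G='010': no prefix
  C='00' vs D='011': no prefix
  C='00' vs H='10': no prefix
  C='00' vs E='11': no prefix
  G='010' vs C='00': no prefix
  G='010' vs D='011': no prefix
  G='010' vs H='10': no prefix
  G='010' vs E='11': no prefix
  D='011' vs C='00': no prefix
  D='011' vs G='010': no prefix
  D='011' vs H='10': no prefix
  D='011' vs E='11': no prefix
  H='10' vs C='00': no prefix
  H='10' vs G='010': no prefix
  H='10' vs D='011': no prefix
  H='10' vs E='11': no prefix
  E='11' vs C='00': no prefix
  E='11' vs G='010': no prefix
  E='11' vs D='011': no prefix
  E='11' vs H='10': no prefix
No violation found over all pairs.

YES -- this is a valid prefix code. No codeword is a prefix of any other codeword.


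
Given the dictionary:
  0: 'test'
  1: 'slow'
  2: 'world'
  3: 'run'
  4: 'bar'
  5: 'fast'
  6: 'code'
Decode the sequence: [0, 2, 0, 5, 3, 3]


Look up each index in the dictionary:
  0 -> 'test'
  2 -> 'world'
  0 -> 'test'
  5 -> 'fast'
  3 -> 'run'
  3 -> 'run'

Decoded: "test world test fast run run"


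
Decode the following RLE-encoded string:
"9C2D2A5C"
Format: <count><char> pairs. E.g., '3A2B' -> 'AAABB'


Expanding each <count><char> pair:
  9C -> 'CCCCCCCCC'
  2D -> 'DD'
  2A -> 'AA'
  5C -> 'CCCCC'

Decoded = CCCCCCCCCDDAACCCCC


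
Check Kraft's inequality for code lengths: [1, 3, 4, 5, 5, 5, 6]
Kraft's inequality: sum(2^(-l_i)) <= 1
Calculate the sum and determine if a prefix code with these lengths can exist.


Sum = 2^(-1) + 2^(-3) + 2^(-4) + 2^(-5) + 2^(-5) + 2^(-5) + 2^(-6)
    = 0.5 + 0.125 + 0.0625 + 0.03125 + 0.03125 + 0.03125 + 0.015625
    = 51/64 = 0.796875
Since 0.796875 <= 1, Kraft's inequality IS satisfied.
A prefix code with these lengths CAN exist.

Kraft sum = 0.796875. Satisfied.
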